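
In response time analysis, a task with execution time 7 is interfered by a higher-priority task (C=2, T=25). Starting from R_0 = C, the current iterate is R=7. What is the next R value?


R_next = C + ceil(R_prev / T_hp) * C_hp
ceil(7 / 25) = ceil(0.28) = 1
Interference = 1 * 2 = 2
R_next = 7 + 2 = 9

9


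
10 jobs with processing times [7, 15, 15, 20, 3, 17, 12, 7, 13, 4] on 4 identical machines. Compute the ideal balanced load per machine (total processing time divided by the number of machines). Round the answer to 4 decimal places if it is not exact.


Total processing time = 7 + 15 + 15 + 20 + 3 + 17 + 12 + 7 + 13 + 4 = 113
Number of machines = 4
Ideal balanced load = 113 / 4 = 28.25

28.25


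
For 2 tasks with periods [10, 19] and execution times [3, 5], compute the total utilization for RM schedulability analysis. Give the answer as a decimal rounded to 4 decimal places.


Compute individual utilizations (exact fractions):
  Task 1: C/T = 3/10 (approx. 0.3)
  Task 2: C/T = 5/19 (approx. 0.2632)
Total utilization U = 3/10 + 5/19 = 107/190
Rounded to 4 decimal places: U = 0.5632
RM (Liu & Layland) bound for 2 tasks = 0.828427; compare with U = 107/190 (approx. 0.563158)
U <= bound, so schedulable by RM sufficient condition.

0.5632


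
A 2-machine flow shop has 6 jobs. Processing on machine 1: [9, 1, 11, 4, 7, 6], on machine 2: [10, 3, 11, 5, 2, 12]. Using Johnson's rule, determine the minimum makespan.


Apply Johnson's rule:
  Group 1 (a <= b): [(2, 1, 3), (4, 4, 5), (6, 6, 12), (1, 9, 10), (3, 11, 11)]
  Group 2 (a > b): [(5, 7, 2)]
Optimal job order: [2, 4, 6, 1, 3, 5]
Schedule:
  Job 2: M1 done at 1, M2 done at 4
  Job 4: M1 done at 5, M2 done at 10
  Job 6: M1 done at 11, M2 done at 23
  Job 1: M1 done at 20, M2 done at 33
  Job 3: M1 done at 31, M2 done at 44
  Job 5: M1 done at 38, M2 done at 46
Makespan = 46

46


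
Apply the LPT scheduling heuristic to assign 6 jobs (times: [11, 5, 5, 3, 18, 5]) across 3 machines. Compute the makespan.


Sort jobs in decreasing order (LPT): [18, 11, 5, 5, 5, 3]
Assign each job to the least loaded machine:
  Machine 1: jobs [18], load = 18
  Machine 2: jobs [11, 3], load = 14
  Machine 3: jobs [5, 5, 5], load = 15
Makespan = max load = 18

18


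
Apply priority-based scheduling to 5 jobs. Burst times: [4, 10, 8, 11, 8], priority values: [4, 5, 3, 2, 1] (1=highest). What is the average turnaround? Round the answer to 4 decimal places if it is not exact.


Sort by priority (ascending = highest first):
Order: [(1, 8), (2, 11), (3, 8), (4, 4), (5, 10)]
Completion times:
  Priority 1, burst=8, C=8
  Priority 2, burst=11, C=19
  Priority 3, burst=8, C=27
  Priority 4, burst=4, C=31
  Priority 5, burst=10, C=41
Average turnaround = 126/5 = 25.2

25.2


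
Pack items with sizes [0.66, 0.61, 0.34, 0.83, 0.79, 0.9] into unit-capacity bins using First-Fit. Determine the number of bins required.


Place items sequentially using First-Fit:
  Item 0.66 -> new Bin 1
  Item 0.61 -> new Bin 2
  Item 0.34 -> Bin 1 (now 1.0)
  Item 0.83 -> new Bin 3
  Item 0.79 -> new Bin 4
  Item 0.9 -> new Bin 5
Total bins used = 5

5


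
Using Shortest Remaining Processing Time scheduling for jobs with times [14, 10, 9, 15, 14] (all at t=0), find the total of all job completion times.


Since all jobs arrive at t=0, SRPT equals SPT ordering.
SPT order: [9, 10, 14, 14, 15]
Completion times:
  Job 1: p=9, C=9
  Job 2: p=10, C=19
  Job 3: p=14, C=33
  Job 4: p=14, C=47
  Job 5: p=15, C=62
Total completion time = 9 + 19 + 33 + 47 + 62 = 170

170


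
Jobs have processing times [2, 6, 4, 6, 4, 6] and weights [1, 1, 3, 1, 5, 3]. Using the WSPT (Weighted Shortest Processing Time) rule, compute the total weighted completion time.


Compute p/w ratios and sort ascending (WSPT): [(4, 5), (4, 3), (2, 1), (6, 3), (6, 1), (6, 1)]
Compute weighted completion times:
  Job (p=4,w=5): C=4, w*C=5*4=20
  Job (p=4,w=3): C=8, w*C=3*8=24
  Job (p=2,w=1): C=10, w*C=1*10=10
  Job (p=6,w=3): C=16, w*C=3*16=48
  Job (p=6,w=1): C=22, w*C=1*22=22
  Job (p=6,w=1): C=28, w*C=1*28=28
Total weighted completion time = 152

152


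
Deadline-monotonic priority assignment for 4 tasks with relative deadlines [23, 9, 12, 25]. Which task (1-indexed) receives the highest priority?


Sort tasks by relative deadline (ascending):
  Task 2: deadline = 9
  Task 3: deadline = 12
  Task 1: deadline = 23
  Task 4: deadline = 25
Priority order (highest first): [2, 3, 1, 4]
Highest priority task = 2

2


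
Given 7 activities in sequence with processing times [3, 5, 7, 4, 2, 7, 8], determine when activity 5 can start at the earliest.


Activity 5 starts after activities 1 through 4 complete.
Predecessor durations: [3, 5, 7, 4]
ES = 3 + 5 + 7 + 4 = 19

19


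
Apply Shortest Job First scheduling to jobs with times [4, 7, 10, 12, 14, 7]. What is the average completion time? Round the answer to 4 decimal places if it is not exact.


SJF order (ascending): [4, 7, 7, 10, 12, 14]
Completion times:
  Job 1: burst=4, C=4
  Job 2: burst=7, C=11
  Job 3: burst=7, C=18
  Job 4: burst=10, C=28
  Job 5: burst=12, C=40
  Job 6: burst=14, C=54
Average completion = 155/6 = 25.8333

25.8333


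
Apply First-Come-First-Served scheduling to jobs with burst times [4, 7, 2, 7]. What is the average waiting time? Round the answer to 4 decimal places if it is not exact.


FCFS order (as given): [4, 7, 2, 7]
Waiting times:
  Job 1: wait = 0
  Job 2: wait = 4
  Job 3: wait = 11
  Job 4: wait = 13
Sum of waiting times = 28
Average waiting time = 28/4 = 7.0

7.0


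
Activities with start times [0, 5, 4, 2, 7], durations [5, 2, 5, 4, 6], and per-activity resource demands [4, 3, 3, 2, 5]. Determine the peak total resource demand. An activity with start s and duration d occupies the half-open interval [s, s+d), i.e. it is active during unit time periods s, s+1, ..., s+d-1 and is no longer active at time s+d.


Each activity i is active on [start_i, start_i + duration_i).
Compute total resource usage per time slot:
  t=0: active resources = [4], total = 4
  t=1: active resources = [4], total = 4
  t=2: active resources = [4, 2], total = 6
  t=3: active resources = [4, 2], total = 6
  t=4: active resources = [4, 3, 2], total = 9
  t=5: active resources = [3, 3, 2], total = 8
  t=6: active resources = [3, 3], total = 6
  t=7: active resources = [3, 5], total = 8
  t=8: active resources = [3, 5], total = 8
  t=9: active resources = [5], total = 5
  t=10: active resources = [5], total = 5
  t=11: active resources = [5], total = 5
  t=12: active resources = [5], total = 5
Peak resource demand = 9

9


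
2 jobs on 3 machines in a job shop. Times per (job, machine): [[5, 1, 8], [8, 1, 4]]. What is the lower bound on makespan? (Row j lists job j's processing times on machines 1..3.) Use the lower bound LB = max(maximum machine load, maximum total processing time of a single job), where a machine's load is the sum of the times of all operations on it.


Machine loads:
  Machine 1: 5 + 8 = 13
  Machine 2: 1 + 1 = 2
  Machine 3: 8 + 4 = 12
Max machine load = 13
Job totals:
  Job 1: 14
  Job 2: 13
Max job total = 14
Lower bound = max(13, 14) = 14

14


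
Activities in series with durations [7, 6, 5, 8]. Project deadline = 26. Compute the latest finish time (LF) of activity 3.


LF(activity 3) = deadline - sum of successor durations
Successors: activities 4 through 4 with durations [8]
Sum of successor durations = 8
LF = 26 - 8 = 18

18


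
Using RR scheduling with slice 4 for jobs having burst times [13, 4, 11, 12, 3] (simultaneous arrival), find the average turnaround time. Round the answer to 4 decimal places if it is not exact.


Time quantum = 4
Execution trace:
  J1 runs 4 units, time = 4
  J2 runs 4 units, time = 8
  J3 runs 4 units, time = 12
  J4 runs 4 units, time = 16
  J5 runs 3 units, time = 19
  J1 runs 4 units, time = 23
  J3 runs 4 units, time = 27
  J4 runs 4 units, time = 31
  J1 runs 4 units, time = 35
  J3 runs 3 units, time = 38
  J4 runs 4 units, time = 42
  J1 runs 1 units, time = 43
Finish times: [43, 8, 38, 42, 19]
Average turnaround = 150/5 = 30.0

30.0


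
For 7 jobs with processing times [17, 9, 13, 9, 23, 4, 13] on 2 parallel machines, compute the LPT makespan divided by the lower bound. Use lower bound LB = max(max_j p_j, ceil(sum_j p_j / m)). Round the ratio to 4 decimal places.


LPT order: [23, 17, 13, 13, 9, 9, 4]
Machine loads after assignment: [45, 43]
LPT makespan = 45
Lower bound = max(max_job, ceil(total/2)) = max(23, 44) = 44
Ratio = 45 / 44 = 1.0227

1.0227


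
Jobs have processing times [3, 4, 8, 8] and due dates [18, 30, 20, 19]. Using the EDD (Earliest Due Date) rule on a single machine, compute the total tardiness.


Sort by due date (EDD order): [(3, 18), (8, 19), (8, 20), (4, 30)]
Compute completion times and tardiness:
  Job 1: p=3, d=18, C=3, tardiness=max(0,3-18)=0
  Job 2: p=8, d=19, C=11, tardiness=max(0,11-19)=0
  Job 3: p=8, d=20, C=19, tardiness=max(0,19-20)=0
  Job 4: p=4, d=30, C=23, tardiness=max(0,23-30)=0
Total tardiness = 0

0


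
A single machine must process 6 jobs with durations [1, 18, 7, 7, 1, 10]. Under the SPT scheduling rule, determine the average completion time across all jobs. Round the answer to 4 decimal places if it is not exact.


Sort jobs by processing time (SPT order): [1, 1, 7, 7, 10, 18]
Compute completion times sequentially:
  Job 1: processing = 1, completes at 1
  Job 2: processing = 1, completes at 2
  Job 3: processing = 7, completes at 9
  Job 4: processing = 7, completes at 16
  Job 5: processing = 10, completes at 26
  Job 6: processing = 18, completes at 44
Sum of completion times = 98
Average completion time = 98/6 = 16.3333

16.3333


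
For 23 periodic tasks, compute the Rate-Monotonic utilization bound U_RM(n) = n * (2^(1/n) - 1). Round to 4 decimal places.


Compute 2^(1/23) = 1.0305955448
Subtract 1: 1.0305955448 - 1 = 0.0305955448
Multiply by n: 23 * 0.0305955448 = 0.7036975304
Round to 4 dp: 0.7037

0.7037


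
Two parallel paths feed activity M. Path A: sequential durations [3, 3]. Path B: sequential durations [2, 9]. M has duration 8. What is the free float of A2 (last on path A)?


ES(A2) = sum of predecessors on chain A = 3
EF(A2) = ES + duration = 3 + 3 = 6
Successor of A2 is M. ES(M) = max(sum(A), sum(B)) = max(6, 11) = 11
Free float = ES(successor) - EF(current) = 11 - 6 = 5

5


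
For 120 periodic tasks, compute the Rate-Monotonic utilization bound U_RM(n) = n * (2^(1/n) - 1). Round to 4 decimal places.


Compute 2^(1/120) = 1.0057929411
Subtract 1: 1.0057929411 - 1 = 0.0057929411
Multiply by n: 120 * 0.0057929411 = 0.6951529320
Round to 4 dp: 0.6952

0.6952


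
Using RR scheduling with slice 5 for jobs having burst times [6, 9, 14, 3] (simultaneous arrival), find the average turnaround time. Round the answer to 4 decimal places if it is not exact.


Time quantum = 5
Execution trace:
  J1 runs 5 units, time = 5
  J2 runs 5 units, time = 10
  J3 runs 5 units, time = 15
  J4 runs 3 units, time = 18
  J1 runs 1 units, time = 19
  J2 runs 4 units, time = 23
  J3 runs 5 units, time = 28
  J3 runs 4 units, time = 32
Finish times: [19, 23, 32, 18]
Average turnaround = 92/4 = 23.0

23.0


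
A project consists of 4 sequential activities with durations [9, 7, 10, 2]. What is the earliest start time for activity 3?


Activity 3 starts after activities 1 through 2 complete.
Predecessor durations: [9, 7]
ES = 9 + 7 = 16

16


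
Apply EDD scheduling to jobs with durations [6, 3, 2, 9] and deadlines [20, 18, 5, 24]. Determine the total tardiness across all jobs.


Sort by due date (EDD order): [(2, 5), (3, 18), (6, 20), (9, 24)]
Compute completion times and tardiness:
  Job 1: p=2, d=5, C=2, tardiness=max(0,2-5)=0
  Job 2: p=3, d=18, C=5, tardiness=max(0,5-18)=0
  Job 3: p=6, d=20, C=11, tardiness=max(0,11-20)=0
  Job 4: p=9, d=24, C=20, tardiness=max(0,20-24)=0
Total tardiness = 0

0


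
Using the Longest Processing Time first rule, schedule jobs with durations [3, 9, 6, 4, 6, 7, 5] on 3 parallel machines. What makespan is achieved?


Sort jobs in decreasing order (LPT): [9, 7, 6, 6, 5, 4, 3]
Assign each job to the least loaded machine:
  Machine 1: jobs [9, 4], load = 13
  Machine 2: jobs [7, 5, 3], load = 15
  Machine 3: jobs [6, 6], load = 12
Makespan = max load = 15

15


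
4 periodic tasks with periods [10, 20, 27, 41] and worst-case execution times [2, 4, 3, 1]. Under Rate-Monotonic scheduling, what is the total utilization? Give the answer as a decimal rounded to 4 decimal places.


Compute individual utilizations (exact fractions):
  Task 1: C/T = 2/10 = 1/5 (approx. 0.2)
  Task 2: C/T = 4/20 = 1/5 (approx. 0.2)
  Task 3: C/T = 3/27 = 1/9 (approx. 0.1111)
  Task 4: C/T = 1/41 (approx. 0.0244)
Total utilization U = 1/5 + 1/5 + 1/9 + 1/41 = 988/1845
Rounded to 4 decimal places: U = 0.5355
RM (Liu & Layland) bound for 4 tasks = 0.756828; compare with U = 988/1845 (approx. 0.535501)
U <= bound, so schedulable by RM sufficient condition.

0.5355


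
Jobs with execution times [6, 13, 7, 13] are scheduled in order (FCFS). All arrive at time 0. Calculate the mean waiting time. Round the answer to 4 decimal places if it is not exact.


FCFS order (as given): [6, 13, 7, 13]
Waiting times:
  Job 1: wait = 0
  Job 2: wait = 6
  Job 3: wait = 19
  Job 4: wait = 26
Sum of waiting times = 51
Average waiting time = 51/4 = 12.75

12.75


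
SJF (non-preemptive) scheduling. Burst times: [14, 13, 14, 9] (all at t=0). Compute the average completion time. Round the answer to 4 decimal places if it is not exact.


SJF order (ascending): [9, 13, 14, 14]
Completion times:
  Job 1: burst=9, C=9
  Job 2: burst=13, C=22
  Job 3: burst=14, C=36
  Job 4: burst=14, C=50
Average completion = 117/4 = 29.25

29.25


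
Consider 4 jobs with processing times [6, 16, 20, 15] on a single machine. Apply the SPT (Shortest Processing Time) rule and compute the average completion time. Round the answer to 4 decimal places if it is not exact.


Sort jobs by processing time (SPT order): [6, 15, 16, 20]
Compute completion times sequentially:
  Job 1: processing = 6, completes at 6
  Job 2: processing = 15, completes at 21
  Job 3: processing = 16, completes at 37
  Job 4: processing = 20, completes at 57
Sum of completion times = 121
Average completion time = 121/4 = 30.25

30.25


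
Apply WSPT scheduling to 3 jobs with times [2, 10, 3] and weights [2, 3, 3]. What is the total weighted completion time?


Compute p/w ratios and sort ascending (WSPT): [(2, 2), (3, 3), (10, 3)]
Compute weighted completion times:
  Job (p=2,w=2): C=2, w*C=2*2=4
  Job (p=3,w=3): C=5, w*C=3*5=15
  Job (p=10,w=3): C=15, w*C=3*15=45
Total weighted completion time = 64

64


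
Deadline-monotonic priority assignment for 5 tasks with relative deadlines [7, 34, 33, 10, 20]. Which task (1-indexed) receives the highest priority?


Sort tasks by relative deadline (ascending):
  Task 1: deadline = 7
  Task 4: deadline = 10
  Task 5: deadline = 20
  Task 3: deadline = 33
  Task 2: deadline = 34
Priority order (highest first): [1, 4, 5, 3, 2]
Highest priority task = 1

1


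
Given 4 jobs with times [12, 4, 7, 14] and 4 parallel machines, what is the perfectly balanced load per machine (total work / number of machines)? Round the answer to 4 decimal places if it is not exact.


Total processing time = 12 + 4 + 7 + 14 = 37
Number of machines = 4
Ideal balanced load = 37 / 4 = 9.25

9.25


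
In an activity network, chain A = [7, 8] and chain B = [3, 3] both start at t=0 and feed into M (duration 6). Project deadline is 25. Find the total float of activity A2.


Forward pass: ES(A2) = sum of predecessors on chain A = 7
EF = ES + duration = 7 + 8 = 15
Backward pass: LF(M) = deadline = 25; LS(M) = 25 - 6 = 19
LF(A2) = LS(M) - sum(successors on chain A) = 19 - 0 = 19
LS = LF - duration = 19 - 8 = 11
Total float = LS - ES = 11 - 7 = 4

4


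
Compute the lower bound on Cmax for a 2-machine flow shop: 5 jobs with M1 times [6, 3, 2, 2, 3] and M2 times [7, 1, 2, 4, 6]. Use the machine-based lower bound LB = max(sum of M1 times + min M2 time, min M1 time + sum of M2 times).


LB1 = sum(M1 times) + min(M2 times) = 16 + 1 = 17
LB2 = min(M1 times) + sum(M2 times) = 2 + 20 = 22
Lower bound = max(LB1, LB2) = max(17, 22) = 22

22


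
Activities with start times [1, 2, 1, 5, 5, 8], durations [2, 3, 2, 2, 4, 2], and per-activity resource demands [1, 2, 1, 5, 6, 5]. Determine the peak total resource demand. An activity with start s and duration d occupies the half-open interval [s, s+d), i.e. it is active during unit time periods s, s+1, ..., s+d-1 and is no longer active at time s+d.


Each activity i is active on [start_i, start_i + duration_i).
Compute total resource usage per time slot:
  t=0: active resources = [], total = 0
  t=1: active resources = [1, 1], total = 2
  t=2: active resources = [1, 2, 1], total = 4
  t=3: active resources = [2], total = 2
  t=4: active resources = [2], total = 2
  t=5: active resources = [5, 6], total = 11
  t=6: active resources = [5, 6], total = 11
  t=7: active resources = [6], total = 6
  t=8: active resources = [6, 5], total = 11
  t=9: active resources = [5], total = 5
Peak resource demand = 11

11


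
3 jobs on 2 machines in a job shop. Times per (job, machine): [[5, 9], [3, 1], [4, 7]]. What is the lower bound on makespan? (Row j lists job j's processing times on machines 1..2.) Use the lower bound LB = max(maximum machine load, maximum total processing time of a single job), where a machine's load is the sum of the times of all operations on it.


Machine loads:
  Machine 1: 5 + 3 + 4 = 12
  Machine 2: 9 + 1 + 7 = 17
Max machine load = 17
Job totals:
  Job 1: 14
  Job 2: 4
  Job 3: 11
Max job total = 14
Lower bound = max(17, 14) = 17

17


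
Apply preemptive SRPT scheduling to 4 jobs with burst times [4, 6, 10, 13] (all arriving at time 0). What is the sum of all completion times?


Since all jobs arrive at t=0, SRPT equals SPT ordering.
SPT order: [4, 6, 10, 13]
Completion times:
  Job 1: p=4, C=4
  Job 2: p=6, C=10
  Job 3: p=10, C=20
  Job 4: p=13, C=33
Total completion time = 4 + 10 + 20 + 33 = 67

67


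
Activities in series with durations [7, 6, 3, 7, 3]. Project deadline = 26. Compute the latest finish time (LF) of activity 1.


LF(activity 1) = deadline - sum of successor durations
Successors: activities 2 through 5 with durations [6, 3, 7, 3]
Sum of successor durations = 19
LF = 26 - 19 = 7

7


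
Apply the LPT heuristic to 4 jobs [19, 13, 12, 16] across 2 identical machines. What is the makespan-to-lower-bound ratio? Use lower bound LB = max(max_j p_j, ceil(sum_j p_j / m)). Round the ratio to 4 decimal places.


LPT order: [19, 16, 13, 12]
Machine loads after assignment: [31, 29]
LPT makespan = 31
Lower bound = max(max_job, ceil(total/2)) = max(19, 30) = 30
Ratio = 31 / 30 = 1.0333

1.0333


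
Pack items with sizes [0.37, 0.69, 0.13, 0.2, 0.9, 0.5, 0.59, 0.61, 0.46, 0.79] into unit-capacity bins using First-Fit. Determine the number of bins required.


Place items sequentially using First-Fit:
  Item 0.37 -> new Bin 1
  Item 0.69 -> new Bin 2
  Item 0.13 -> Bin 1 (now 0.5)
  Item 0.2 -> Bin 1 (now 0.7)
  Item 0.9 -> new Bin 3
  Item 0.5 -> new Bin 4
  Item 0.59 -> new Bin 5
  Item 0.61 -> new Bin 6
  Item 0.46 -> Bin 4 (now 0.96)
  Item 0.79 -> new Bin 7
Total bins used = 7

7


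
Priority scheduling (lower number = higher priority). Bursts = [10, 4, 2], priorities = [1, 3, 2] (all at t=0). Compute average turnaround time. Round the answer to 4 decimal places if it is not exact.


Sort by priority (ascending = highest first):
Order: [(1, 10), (2, 2), (3, 4)]
Completion times:
  Priority 1, burst=10, C=10
  Priority 2, burst=2, C=12
  Priority 3, burst=4, C=16
Average turnaround = 38/3 = 12.6667

12.6667


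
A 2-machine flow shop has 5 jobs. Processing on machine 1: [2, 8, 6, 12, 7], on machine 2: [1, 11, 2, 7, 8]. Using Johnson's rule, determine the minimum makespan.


Apply Johnson's rule:
  Group 1 (a <= b): [(5, 7, 8), (2, 8, 11)]
  Group 2 (a > b): [(4, 12, 7), (3, 6, 2), (1, 2, 1)]
Optimal job order: [5, 2, 4, 3, 1]
Schedule:
  Job 5: M1 done at 7, M2 done at 15
  Job 2: M1 done at 15, M2 done at 26
  Job 4: M1 done at 27, M2 done at 34
  Job 3: M1 done at 33, M2 done at 36
  Job 1: M1 done at 35, M2 done at 37
Makespan = 37

37


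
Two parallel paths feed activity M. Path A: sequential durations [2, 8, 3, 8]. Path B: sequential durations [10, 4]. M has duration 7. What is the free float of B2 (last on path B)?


ES(B2) = sum of predecessors on chain B = 10
EF(B2) = ES + duration = 10 + 4 = 14
Successor of B2 is M. ES(M) = max(sum(A), sum(B)) = max(21, 14) = 21
Free float = ES(successor) - EF(current) = 21 - 14 = 7

7


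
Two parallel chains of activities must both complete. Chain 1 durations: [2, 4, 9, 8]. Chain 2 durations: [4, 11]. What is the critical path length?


Path A total = 2 + 4 + 9 + 8 = 23
Path B total = 4 + 11 = 15
Critical path = longest path = max(23, 15) = 23

23


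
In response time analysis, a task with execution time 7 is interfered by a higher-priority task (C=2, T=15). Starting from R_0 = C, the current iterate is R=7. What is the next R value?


R_next = C + ceil(R_prev / T_hp) * C_hp
ceil(7 / 15) = ceil(0.4667) = 1
Interference = 1 * 2 = 2
R_next = 7 + 2 = 9

9


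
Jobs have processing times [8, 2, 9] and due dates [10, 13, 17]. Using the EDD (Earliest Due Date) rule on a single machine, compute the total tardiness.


Sort by due date (EDD order): [(8, 10), (2, 13), (9, 17)]
Compute completion times and tardiness:
  Job 1: p=8, d=10, C=8, tardiness=max(0,8-10)=0
  Job 2: p=2, d=13, C=10, tardiness=max(0,10-13)=0
  Job 3: p=9, d=17, C=19, tardiness=max(0,19-17)=2
Total tardiness = 2

2


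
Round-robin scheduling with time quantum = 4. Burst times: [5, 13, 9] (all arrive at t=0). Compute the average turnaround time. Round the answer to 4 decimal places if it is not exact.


Time quantum = 4
Execution trace:
  J1 runs 4 units, time = 4
  J2 runs 4 units, time = 8
  J3 runs 4 units, time = 12
  J1 runs 1 units, time = 13
  J2 runs 4 units, time = 17
  J3 runs 4 units, time = 21
  J2 runs 4 units, time = 25
  J3 runs 1 units, time = 26
  J2 runs 1 units, time = 27
Finish times: [13, 27, 26]
Average turnaround = 66/3 = 22.0

22.0


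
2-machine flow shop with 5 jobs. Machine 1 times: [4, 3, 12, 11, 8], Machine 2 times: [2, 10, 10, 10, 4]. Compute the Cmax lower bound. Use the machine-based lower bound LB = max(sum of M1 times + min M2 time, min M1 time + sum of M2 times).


LB1 = sum(M1 times) + min(M2 times) = 38 + 2 = 40
LB2 = min(M1 times) + sum(M2 times) = 3 + 36 = 39
Lower bound = max(LB1, LB2) = max(40, 39) = 40

40


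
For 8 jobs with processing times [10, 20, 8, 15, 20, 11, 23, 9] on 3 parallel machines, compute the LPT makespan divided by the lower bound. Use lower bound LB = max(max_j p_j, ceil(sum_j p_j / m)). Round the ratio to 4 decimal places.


LPT order: [23, 20, 20, 15, 11, 10, 9, 8]
Machine loads after assignment: [41, 35, 40]
LPT makespan = 41
Lower bound = max(max_job, ceil(total/3)) = max(23, 39) = 39
Ratio = 41 / 39 = 1.0513

1.0513


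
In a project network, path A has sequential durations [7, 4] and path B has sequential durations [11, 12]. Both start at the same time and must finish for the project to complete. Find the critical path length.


Path A total = 7 + 4 = 11
Path B total = 11 + 12 = 23
Critical path = longest path = max(11, 23) = 23

23


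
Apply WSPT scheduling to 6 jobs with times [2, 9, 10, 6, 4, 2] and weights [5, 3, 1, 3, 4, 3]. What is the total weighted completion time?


Compute p/w ratios and sort ascending (WSPT): [(2, 5), (2, 3), (4, 4), (6, 3), (9, 3), (10, 1)]
Compute weighted completion times:
  Job (p=2,w=5): C=2, w*C=5*2=10
  Job (p=2,w=3): C=4, w*C=3*4=12
  Job (p=4,w=4): C=8, w*C=4*8=32
  Job (p=6,w=3): C=14, w*C=3*14=42
  Job (p=9,w=3): C=23, w*C=3*23=69
  Job (p=10,w=1): C=33, w*C=1*33=33
Total weighted completion time = 198

198


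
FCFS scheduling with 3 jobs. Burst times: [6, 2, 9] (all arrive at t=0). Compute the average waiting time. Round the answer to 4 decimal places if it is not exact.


FCFS order (as given): [6, 2, 9]
Waiting times:
  Job 1: wait = 0
  Job 2: wait = 6
  Job 3: wait = 8
Sum of waiting times = 14
Average waiting time = 14/3 = 4.6667

4.6667


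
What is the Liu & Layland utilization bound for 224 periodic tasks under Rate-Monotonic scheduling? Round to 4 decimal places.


Compute 2^(1/224) = 1.0030991997
Subtract 1: 1.0030991997 - 1 = 0.0030991997
Multiply by n: 224 * 0.0030991997 = 0.6942207328
Round to 4 dp: 0.6942

0.6942


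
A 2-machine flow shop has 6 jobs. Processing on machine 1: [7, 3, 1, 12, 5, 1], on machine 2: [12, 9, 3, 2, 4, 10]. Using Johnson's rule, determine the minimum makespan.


Apply Johnson's rule:
  Group 1 (a <= b): [(3, 1, 3), (6, 1, 10), (2, 3, 9), (1, 7, 12)]
  Group 2 (a > b): [(5, 5, 4), (4, 12, 2)]
Optimal job order: [3, 6, 2, 1, 5, 4]
Schedule:
  Job 3: M1 done at 1, M2 done at 4
  Job 6: M1 done at 2, M2 done at 14
  Job 2: M1 done at 5, M2 done at 23
  Job 1: M1 done at 12, M2 done at 35
  Job 5: M1 done at 17, M2 done at 39
  Job 4: M1 done at 29, M2 done at 41
Makespan = 41

41


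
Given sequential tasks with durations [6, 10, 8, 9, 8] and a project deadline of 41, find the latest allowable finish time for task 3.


LF(activity 3) = deadline - sum of successor durations
Successors: activities 4 through 5 with durations [9, 8]
Sum of successor durations = 17
LF = 41 - 17 = 24

24


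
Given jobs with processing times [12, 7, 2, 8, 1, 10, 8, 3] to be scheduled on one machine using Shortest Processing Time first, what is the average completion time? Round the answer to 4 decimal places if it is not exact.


Sort jobs by processing time (SPT order): [1, 2, 3, 7, 8, 8, 10, 12]
Compute completion times sequentially:
  Job 1: processing = 1, completes at 1
  Job 2: processing = 2, completes at 3
  Job 3: processing = 3, completes at 6
  Job 4: processing = 7, completes at 13
  Job 5: processing = 8, completes at 21
  Job 6: processing = 8, completes at 29
  Job 7: processing = 10, completes at 39
  Job 8: processing = 12, completes at 51
Sum of completion times = 163
Average completion time = 163/8 = 20.375

20.375


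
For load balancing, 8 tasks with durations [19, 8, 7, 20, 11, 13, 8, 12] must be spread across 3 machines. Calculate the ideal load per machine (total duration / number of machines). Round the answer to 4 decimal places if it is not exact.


Total processing time = 19 + 8 + 7 + 20 + 11 + 13 + 8 + 12 = 98
Number of machines = 3
Ideal balanced load = 98 / 3 = 32.6667

32.6667


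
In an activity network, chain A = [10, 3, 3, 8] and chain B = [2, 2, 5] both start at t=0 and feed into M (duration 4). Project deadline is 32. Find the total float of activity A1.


Forward pass: ES(A1) = sum of predecessors on chain A = 0
EF = ES + duration = 0 + 10 = 10
Backward pass: LF(M) = deadline = 32; LS(M) = 32 - 4 = 28
LF(A1) = LS(M) - sum(successors on chain A) = 28 - 14 = 14
LS = LF - duration = 14 - 10 = 4
Total float = LS - ES = 4 - 0 = 4

4


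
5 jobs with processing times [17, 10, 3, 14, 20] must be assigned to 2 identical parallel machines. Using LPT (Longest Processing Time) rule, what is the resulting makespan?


Sort jobs in decreasing order (LPT): [20, 17, 14, 10, 3]
Assign each job to the least loaded machine:
  Machine 1: jobs [20, 10, 3], load = 33
  Machine 2: jobs [17, 14], load = 31
Makespan = max load = 33

33


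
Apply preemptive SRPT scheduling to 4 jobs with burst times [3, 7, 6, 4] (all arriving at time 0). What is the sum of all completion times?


Since all jobs arrive at t=0, SRPT equals SPT ordering.
SPT order: [3, 4, 6, 7]
Completion times:
  Job 1: p=3, C=3
  Job 2: p=4, C=7
  Job 3: p=6, C=13
  Job 4: p=7, C=20
Total completion time = 3 + 7 + 13 + 20 = 43

43


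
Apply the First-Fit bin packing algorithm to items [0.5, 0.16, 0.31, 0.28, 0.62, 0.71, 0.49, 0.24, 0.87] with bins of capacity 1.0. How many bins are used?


Place items sequentially using First-Fit:
  Item 0.5 -> new Bin 1
  Item 0.16 -> Bin 1 (now 0.66)
  Item 0.31 -> Bin 1 (now 0.97)
  Item 0.28 -> new Bin 2
  Item 0.62 -> Bin 2 (now 0.9)
  Item 0.71 -> new Bin 3
  Item 0.49 -> new Bin 4
  Item 0.24 -> Bin 3 (now 0.95)
  Item 0.87 -> new Bin 5
Total bins used = 5

5


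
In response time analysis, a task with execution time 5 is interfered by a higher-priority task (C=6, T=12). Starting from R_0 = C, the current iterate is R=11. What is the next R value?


R_next = C + ceil(R_prev / T_hp) * C_hp
ceil(11 / 12) = ceil(0.9167) = 1
Interference = 1 * 6 = 6
R_next = 5 + 6 = 11
R_next = R_prev, so the iteration has converged (response time = 11).

11


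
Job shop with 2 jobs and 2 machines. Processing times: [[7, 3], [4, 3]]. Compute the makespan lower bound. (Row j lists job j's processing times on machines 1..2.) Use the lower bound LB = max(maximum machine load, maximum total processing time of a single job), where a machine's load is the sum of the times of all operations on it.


Machine loads:
  Machine 1: 7 + 4 = 11
  Machine 2: 3 + 3 = 6
Max machine load = 11
Job totals:
  Job 1: 10
  Job 2: 7
Max job total = 10
Lower bound = max(11, 10) = 11

11


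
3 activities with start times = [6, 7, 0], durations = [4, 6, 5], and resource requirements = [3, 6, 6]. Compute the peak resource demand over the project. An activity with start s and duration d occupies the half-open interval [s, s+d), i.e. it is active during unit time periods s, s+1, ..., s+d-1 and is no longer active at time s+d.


Each activity i is active on [start_i, start_i + duration_i).
Compute total resource usage per time slot:
  t=0: active resources = [6], total = 6
  t=1: active resources = [6], total = 6
  t=2: active resources = [6], total = 6
  t=3: active resources = [6], total = 6
  t=4: active resources = [6], total = 6
  t=5: active resources = [], total = 0
  t=6: active resources = [3], total = 3
  t=7: active resources = [3, 6], total = 9
  t=8: active resources = [3, 6], total = 9
  t=9: active resources = [3, 6], total = 9
  t=10: active resources = [6], total = 6
  t=11: active resources = [6], total = 6
  t=12: active resources = [6], total = 6
Peak resource demand = 9

9


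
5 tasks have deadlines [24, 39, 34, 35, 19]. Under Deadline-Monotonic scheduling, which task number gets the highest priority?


Sort tasks by relative deadline (ascending):
  Task 5: deadline = 19
  Task 1: deadline = 24
  Task 3: deadline = 34
  Task 4: deadline = 35
  Task 2: deadline = 39
Priority order (highest first): [5, 1, 3, 4, 2]
Highest priority task = 5

5


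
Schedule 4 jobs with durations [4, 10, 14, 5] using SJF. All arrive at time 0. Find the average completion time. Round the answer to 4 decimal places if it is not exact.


SJF order (ascending): [4, 5, 10, 14]
Completion times:
  Job 1: burst=4, C=4
  Job 2: burst=5, C=9
  Job 3: burst=10, C=19
  Job 4: burst=14, C=33
Average completion = 65/4 = 16.25

16.25


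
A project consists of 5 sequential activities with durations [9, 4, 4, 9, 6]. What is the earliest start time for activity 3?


Activity 3 starts after activities 1 through 2 complete.
Predecessor durations: [9, 4]
ES = 9 + 4 = 13

13


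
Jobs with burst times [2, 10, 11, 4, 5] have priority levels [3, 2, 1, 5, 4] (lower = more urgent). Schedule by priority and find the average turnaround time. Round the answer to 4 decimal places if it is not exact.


Sort by priority (ascending = highest first):
Order: [(1, 11), (2, 10), (3, 2), (4, 5), (5, 4)]
Completion times:
  Priority 1, burst=11, C=11
  Priority 2, burst=10, C=21
  Priority 3, burst=2, C=23
  Priority 4, burst=5, C=28
  Priority 5, burst=4, C=32
Average turnaround = 115/5 = 23.0

23.0


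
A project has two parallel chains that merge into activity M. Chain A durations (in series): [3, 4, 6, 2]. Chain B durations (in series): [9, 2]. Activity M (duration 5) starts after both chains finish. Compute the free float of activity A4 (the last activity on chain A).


ES(A4) = sum of predecessors on chain A = 13
EF(A4) = ES + duration = 13 + 2 = 15
Successor of A4 is M. ES(M) = max(sum(A), sum(B)) = max(15, 11) = 15
Free float = ES(successor) - EF(current) = 15 - 15 = 0

0


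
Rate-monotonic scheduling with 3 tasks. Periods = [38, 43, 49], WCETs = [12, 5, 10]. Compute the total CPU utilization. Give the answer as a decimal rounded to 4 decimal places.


Compute individual utilizations (exact fractions):
  Task 1: C/T = 12/38 = 6/19 (approx. 0.3158)
  Task 2: C/T = 5/43 (approx. 0.1163)
  Task 3: C/T = 10/49 (approx. 0.2041)
Total utilization U = 6/19 + 5/43 + 10/49 = 25467/40033
Rounded to 4 decimal places: U = 0.6362
RM (Liu & Layland) bound for 3 tasks = 0.779763; compare with U = 25467/40033 (approx. 0.636150)
U <= bound, so schedulable by RM sufficient condition.

0.6362


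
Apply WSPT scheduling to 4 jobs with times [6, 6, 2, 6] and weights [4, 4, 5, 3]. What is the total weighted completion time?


Compute p/w ratios and sort ascending (WSPT): [(2, 5), (6, 4), (6, 4), (6, 3)]
Compute weighted completion times:
  Job (p=2,w=5): C=2, w*C=5*2=10
  Job (p=6,w=4): C=8, w*C=4*8=32
  Job (p=6,w=4): C=14, w*C=4*14=56
  Job (p=6,w=3): C=20, w*C=3*20=60
Total weighted completion time = 158

158


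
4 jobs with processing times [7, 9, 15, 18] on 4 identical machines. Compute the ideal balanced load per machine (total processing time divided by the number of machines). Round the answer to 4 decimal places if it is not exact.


Total processing time = 7 + 9 + 15 + 18 = 49
Number of machines = 4
Ideal balanced load = 49 / 4 = 12.25

12.25


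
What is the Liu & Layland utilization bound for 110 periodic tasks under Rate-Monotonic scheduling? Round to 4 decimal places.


Compute 2^(1/110) = 1.0063212332
Subtract 1: 1.0063212332 - 1 = 0.0063212332
Multiply by n: 110 * 0.0063212332 = 0.6953356520
Round to 4 dp: 0.6953

0.6953


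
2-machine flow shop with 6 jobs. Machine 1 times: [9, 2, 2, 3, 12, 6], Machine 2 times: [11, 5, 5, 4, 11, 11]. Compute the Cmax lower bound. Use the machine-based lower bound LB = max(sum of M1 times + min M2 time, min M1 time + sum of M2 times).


LB1 = sum(M1 times) + min(M2 times) = 34 + 4 = 38
LB2 = min(M1 times) + sum(M2 times) = 2 + 47 = 49
Lower bound = max(LB1, LB2) = max(38, 49) = 49

49


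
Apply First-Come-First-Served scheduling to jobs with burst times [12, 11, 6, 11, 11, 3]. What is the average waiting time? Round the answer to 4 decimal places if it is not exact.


FCFS order (as given): [12, 11, 6, 11, 11, 3]
Waiting times:
  Job 1: wait = 0
  Job 2: wait = 12
  Job 3: wait = 23
  Job 4: wait = 29
  Job 5: wait = 40
  Job 6: wait = 51
Sum of waiting times = 155
Average waiting time = 155/6 = 25.8333

25.8333


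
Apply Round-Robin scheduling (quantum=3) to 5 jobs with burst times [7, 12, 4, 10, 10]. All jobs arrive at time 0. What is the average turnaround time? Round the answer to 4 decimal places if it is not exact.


Time quantum = 3
Execution trace:
  J1 runs 3 units, time = 3
  J2 runs 3 units, time = 6
  J3 runs 3 units, time = 9
  J4 runs 3 units, time = 12
  J5 runs 3 units, time = 15
  J1 runs 3 units, time = 18
  J2 runs 3 units, time = 21
  J3 runs 1 units, time = 22
  J4 runs 3 units, time = 25
  J5 runs 3 units, time = 28
  J1 runs 1 units, time = 29
  J2 runs 3 units, time = 32
  J4 runs 3 units, time = 35
  J5 runs 3 units, time = 38
  J2 runs 3 units, time = 41
  J4 runs 1 units, time = 42
  J5 runs 1 units, time = 43
Finish times: [29, 41, 22, 42, 43]
Average turnaround = 177/5 = 35.4

35.4


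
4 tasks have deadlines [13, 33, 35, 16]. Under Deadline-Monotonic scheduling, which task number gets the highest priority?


Sort tasks by relative deadline (ascending):
  Task 1: deadline = 13
  Task 4: deadline = 16
  Task 2: deadline = 33
  Task 3: deadline = 35
Priority order (highest first): [1, 4, 2, 3]
Highest priority task = 1

1


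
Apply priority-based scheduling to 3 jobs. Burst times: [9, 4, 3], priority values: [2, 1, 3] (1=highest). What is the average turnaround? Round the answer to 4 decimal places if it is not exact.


Sort by priority (ascending = highest first):
Order: [(1, 4), (2, 9), (3, 3)]
Completion times:
  Priority 1, burst=4, C=4
  Priority 2, burst=9, C=13
  Priority 3, burst=3, C=16
Average turnaround = 33/3 = 11.0

11.0


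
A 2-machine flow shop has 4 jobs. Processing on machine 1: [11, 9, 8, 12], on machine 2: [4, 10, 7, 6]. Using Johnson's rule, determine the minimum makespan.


Apply Johnson's rule:
  Group 1 (a <= b): [(2, 9, 10)]
  Group 2 (a > b): [(3, 8, 7), (4, 12, 6), (1, 11, 4)]
Optimal job order: [2, 3, 4, 1]
Schedule:
  Job 2: M1 done at 9, M2 done at 19
  Job 3: M1 done at 17, M2 done at 26
  Job 4: M1 done at 29, M2 done at 35
  Job 1: M1 done at 40, M2 done at 44
Makespan = 44

44


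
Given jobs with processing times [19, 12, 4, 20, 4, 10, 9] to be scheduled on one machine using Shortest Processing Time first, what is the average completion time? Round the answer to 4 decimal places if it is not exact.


Sort jobs by processing time (SPT order): [4, 4, 9, 10, 12, 19, 20]
Compute completion times sequentially:
  Job 1: processing = 4, completes at 4
  Job 2: processing = 4, completes at 8
  Job 3: processing = 9, completes at 17
  Job 4: processing = 10, completes at 27
  Job 5: processing = 12, completes at 39
  Job 6: processing = 19, completes at 58
  Job 7: processing = 20, completes at 78
Sum of completion times = 231
Average completion time = 231/7 = 33.0

33.0


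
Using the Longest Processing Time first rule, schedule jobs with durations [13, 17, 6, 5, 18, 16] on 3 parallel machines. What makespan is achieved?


Sort jobs in decreasing order (LPT): [18, 17, 16, 13, 6, 5]
Assign each job to the least loaded machine:
  Machine 1: jobs [18, 5], load = 23
  Machine 2: jobs [17, 6], load = 23
  Machine 3: jobs [16, 13], load = 29
Makespan = max load = 29

29


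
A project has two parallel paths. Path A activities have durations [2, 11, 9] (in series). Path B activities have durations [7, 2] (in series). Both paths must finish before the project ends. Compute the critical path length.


Path A total = 2 + 11 + 9 = 22
Path B total = 7 + 2 = 9
Critical path = longest path = max(22, 9) = 22

22


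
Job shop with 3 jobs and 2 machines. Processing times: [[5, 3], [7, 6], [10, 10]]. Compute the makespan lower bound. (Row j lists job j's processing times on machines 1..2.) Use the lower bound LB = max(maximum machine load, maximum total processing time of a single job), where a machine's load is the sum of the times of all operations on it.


Machine loads:
  Machine 1: 5 + 7 + 10 = 22
  Machine 2: 3 + 6 + 10 = 19
Max machine load = 22
Job totals:
  Job 1: 8
  Job 2: 13
  Job 3: 20
Max job total = 20
Lower bound = max(22, 20) = 22

22


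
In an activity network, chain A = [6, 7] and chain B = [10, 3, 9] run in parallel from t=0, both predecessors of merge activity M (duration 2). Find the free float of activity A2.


ES(A2) = sum of predecessors on chain A = 6
EF(A2) = ES + duration = 6 + 7 = 13
Successor of A2 is M. ES(M) = max(sum(A), sum(B)) = max(13, 22) = 22
Free float = ES(successor) - EF(current) = 22 - 13 = 9

9


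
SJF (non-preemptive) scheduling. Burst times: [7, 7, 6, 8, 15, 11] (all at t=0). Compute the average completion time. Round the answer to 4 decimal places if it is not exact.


SJF order (ascending): [6, 7, 7, 8, 11, 15]
Completion times:
  Job 1: burst=6, C=6
  Job 2: burst=7, C=13
  Job 3: burst=7, C=20
  Job 4: burst=8, C=28
  Job 5: burst=11, C=39
  Job 6: burst=15, C=54
Average completion = 160/6 = 26.6667

26.6667


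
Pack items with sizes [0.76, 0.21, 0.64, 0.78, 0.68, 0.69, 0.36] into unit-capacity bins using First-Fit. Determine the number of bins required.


Place items sequentially using First-Fit:
  Item 0.76 -> new Bin 1
  Item 0.21 -> Bin 1 (now 0.97)
  Item 0.64 -> new Bin 2
  Item 0.78 -> new Bin 3
  Item 0.68 -> new Bin 4
  Item 0.69 -> new Bin 5
  Item 0.36 -> Bin 2 (now 1.0)
Total bins used = 5

5
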